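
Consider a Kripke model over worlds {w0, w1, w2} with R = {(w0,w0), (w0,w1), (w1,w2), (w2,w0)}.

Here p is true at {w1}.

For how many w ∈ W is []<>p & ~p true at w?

1

w0: []<>p is F, ~p is T. ✗
w1: []<>p is F, ~p is F. ✗
w2: []<>p is T, ~p is T. ✓
Satisfying worlds: {w2}.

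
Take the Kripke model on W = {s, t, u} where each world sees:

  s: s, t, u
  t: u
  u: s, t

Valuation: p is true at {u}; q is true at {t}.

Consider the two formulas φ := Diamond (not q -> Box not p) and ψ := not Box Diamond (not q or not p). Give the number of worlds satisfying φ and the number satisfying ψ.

For Diamond (not q -> Box not p):
s: successors {s, t, u}; not q -> Box not p there: s:F, t:T, u:T. ✓
t: successors {u}; not q -> Box not p there: u:T. ✓
u: successors {s, t}; not q -> Box not p there: s:F, t:T. ✓
— 3 worlds.
For not Box Diamond (not q or not p):
s: Box Diamond (not q or not p) is T. ✗
t: Box Diamond (not q or not p) is T. ✗
u: Box Diamond (not q or not p) is T. ✗
— 0 worlds.

3 and 0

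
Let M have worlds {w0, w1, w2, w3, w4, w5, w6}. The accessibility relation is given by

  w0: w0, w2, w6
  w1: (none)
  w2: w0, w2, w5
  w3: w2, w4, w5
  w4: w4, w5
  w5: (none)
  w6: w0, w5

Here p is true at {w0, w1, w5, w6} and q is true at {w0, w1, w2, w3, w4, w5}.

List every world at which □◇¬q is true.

{w1, w5}

w0: successors {w0, w2, w6}; ◇¬q there: w0:T, w2:F, w6:F. ✗
w1: no successors, so □◇¬q holds vacuously. ✓
w2: successors {w0, w2, w5}; ◇¬q there: w0:T, w2:F, w5:F. ✗
w3: successors {w2, w4, w5}; ◇¬q there: w2:F, w4:F, w5:F. ✗
w4: successors {w4, w5}; ◇¬q there: w4:F, w5:F. ✗
w5: no successors, so □◇¬q holds vacuously. ✓
w6: successors {w0, w5}; ◇¬q there: w0:T, w5:F. ✗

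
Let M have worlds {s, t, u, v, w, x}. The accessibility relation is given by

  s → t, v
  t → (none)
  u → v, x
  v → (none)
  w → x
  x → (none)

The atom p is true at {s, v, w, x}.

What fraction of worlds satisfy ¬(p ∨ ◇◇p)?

s: p ∨ ◇◇p is T. ✗
t: p ∨ ◇◇p is F. ✓
u: p ∨ ◇◇p is F. ✓
v: p ∨ ◇◇p is T. ✗
w: p ∨ ◇◇p is T. ✗
x: p ∨ ◇◇p is T. ✗
That's 2 of 6 worlds, so 2/6 = 1/3.

1/3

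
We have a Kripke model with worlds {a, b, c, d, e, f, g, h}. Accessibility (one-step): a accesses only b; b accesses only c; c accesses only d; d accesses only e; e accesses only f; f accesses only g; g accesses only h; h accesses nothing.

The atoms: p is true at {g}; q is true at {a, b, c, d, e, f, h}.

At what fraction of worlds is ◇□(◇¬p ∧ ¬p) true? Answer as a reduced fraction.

1/2

a: successors {b}; □(◇¬p ∧ ¬p) there: b:T. ✓
b: successors {c}; □(◇¬p ∧ ¬p) there: c:T. ✓
c: successors {d}; □(◇¬p ∧ ¬p) there: d:T. ✓
d: successors {e}; □(◇¬p ∧ ¬p) there: e:F. ✗
e: successors {f}; □(◇¬p ∧ ¬p) there: f:F. ✗
f: successors {g}; □(◇¬p ∧ ¬p) there: g:F. ✗
g: successors {h}; □(◇¬p ∧ ¬p) there: h:T. ✓
h: no successors, so ◇□(◇¬p ∧ ¬p) fails. ✗
That's 4 of 8 worlds, so 4/8 = 1/2.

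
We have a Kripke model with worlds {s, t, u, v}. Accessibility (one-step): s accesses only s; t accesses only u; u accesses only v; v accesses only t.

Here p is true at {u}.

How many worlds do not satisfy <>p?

s: successors {s}; p there: s:F. ✗
t: successors {u}; p there: u:T. ✓
u: successors {v}; p there: v:F. ✗
v: successors {t}; p there: t:F. ✗
Satisfying worlds: {t}.
So <>p fails at the other 3 worlds.

3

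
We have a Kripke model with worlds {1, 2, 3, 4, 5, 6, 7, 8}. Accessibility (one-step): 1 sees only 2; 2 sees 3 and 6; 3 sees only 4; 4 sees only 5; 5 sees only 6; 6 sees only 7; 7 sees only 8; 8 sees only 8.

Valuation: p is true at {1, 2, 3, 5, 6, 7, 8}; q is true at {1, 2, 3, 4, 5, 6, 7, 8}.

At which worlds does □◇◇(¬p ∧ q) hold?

1: successors {2}; ◇◇(¬p ∧ q) there: 2:T. ✓
2: successors {3, 6}; ◇◇(¬p ∧ q) there: 3:F, 6:F. ✗
3: successors {4}; ◇◇(¬p ∧ q) there: 4:F. ✗
4: successors {5}; ◇◇(¬p ∧ q) there: 5:F. ✗
5: successors {6}; ◇◇(¬p ∧ q) there: 6:F. ✗
6: successors {7}; ◇◇(¬p ∧ q) there: 7:F. ✗
7: successors {8}; ◇◇(¬p ∧ q) there: 8:F. ✗
8: successors {8}; ◇◇(¬p ∧ q) there: 8:F. ✗

{1}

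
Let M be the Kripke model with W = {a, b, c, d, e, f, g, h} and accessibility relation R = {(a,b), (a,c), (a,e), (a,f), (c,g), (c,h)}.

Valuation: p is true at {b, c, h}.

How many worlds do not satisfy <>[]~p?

a: successors {b, c, e, f}; []~p there: b:T, c:F, e:T, f:T. ✓
b: no successors, so <>[]~p fails. ✗
c: successors {g, h}; []~p there: g:T, h:T. ✓
d: no successors, so <>[]~p fails. ✗
e: no successors, so <>[]~p fails. ✗
f: no successors, so <>[]~p fails. ✗
g: no successors, so <>[]~p fails. ✗
h: no successors, so <>[]~p fails. ✗
Satisfying worlds: {a, c}.
So <>[]~p fails at the other 6 worlds.

6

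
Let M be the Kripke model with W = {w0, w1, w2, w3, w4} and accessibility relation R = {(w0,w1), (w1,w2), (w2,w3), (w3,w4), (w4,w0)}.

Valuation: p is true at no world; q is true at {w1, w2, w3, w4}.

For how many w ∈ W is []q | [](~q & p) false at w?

1

w0: []q is T, [](~q & p) is F. ✓
w1: []q is T, [](~q & p) is F. ✓
w2: []q is T, [](~q & p) is F. ✓
w3: []q is T, [](~q & p) is F. ✓
w4: []q is F, [](~q & p) is F. ✗
Satisfying worlds: {w0, w1, w2, w3}.
So []q | [](~q & p) fails at the other 1 world.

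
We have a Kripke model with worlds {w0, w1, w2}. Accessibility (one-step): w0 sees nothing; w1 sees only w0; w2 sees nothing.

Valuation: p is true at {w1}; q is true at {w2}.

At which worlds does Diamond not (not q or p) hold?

w0: no successors, so Diamond not (not q or p) fails. ✗
w1: successors {w0}; not (not q or p) there: w0:F. ✗
w2: no successors, so Diamond not (not q or p) fails. ✗

∅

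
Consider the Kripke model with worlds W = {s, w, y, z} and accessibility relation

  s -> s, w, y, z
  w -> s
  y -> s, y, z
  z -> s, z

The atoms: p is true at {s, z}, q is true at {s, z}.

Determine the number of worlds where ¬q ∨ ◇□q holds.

s: ¬q is F, ◇□q is T. ✓
w: ¬q is T, ◇□q is F. ✓
y: ¬q is T, ◇□q is T. ✓
z: ¬q is F, ◇□q is T. ✓
Satisfying worlds: {s, w, y, z}.

4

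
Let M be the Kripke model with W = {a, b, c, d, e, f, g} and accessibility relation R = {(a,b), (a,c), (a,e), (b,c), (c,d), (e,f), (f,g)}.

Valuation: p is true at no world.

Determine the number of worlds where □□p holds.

4

a: successors {b, c, e}; □p there: b:F, c:F, e:F. ✗
b: successors {c}; □p there: c:F. ✗
c: successors {d}; □p there: d:T. ✓
d: no successors, so □□p holds vacuously. ✓
e: successors {f}; □p there: f:F. ✗
f: successors {g}; □p there: g:T. ✓
g: no successors, so □□p holds vacuously. ✓
Satisfying worlds: {c, d, f, g}.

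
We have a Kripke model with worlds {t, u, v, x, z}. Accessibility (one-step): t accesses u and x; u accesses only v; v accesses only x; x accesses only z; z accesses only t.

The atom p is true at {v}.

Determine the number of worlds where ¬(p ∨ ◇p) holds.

3

t: p ∨ ◇p is F. ✓
u: p ∨ ◇p is T. ✗
v: p ∨ ◇p is T. ✗
x: p ∨ ◇p is F. ✓
z: p ∨ ◇p is F. ✓
Satisfying worlds: {t, x, z}.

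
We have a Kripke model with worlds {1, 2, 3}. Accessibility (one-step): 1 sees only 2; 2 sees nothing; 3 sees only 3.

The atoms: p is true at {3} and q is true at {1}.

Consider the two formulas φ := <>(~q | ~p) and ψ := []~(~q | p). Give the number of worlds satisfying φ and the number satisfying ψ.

2 and 1

For <>(~q | ~p):
1: successors {2}; ~q | ~p there: 2:T. ✓
2: no successors, so <>(~q | ~p) fails. ✗
3: successors {3}; ~q | ~p there: 3:T. ✓
— 2 worlds.
For []~(~q | p):
1: successors {2}; ~(~q | p) there: 2:F. ✗
2: no successors, so []~(~q | p) holds vacuously. ✓
3: successors {3}; ~(~q | p) there: 3:F. ✗
— 1 world.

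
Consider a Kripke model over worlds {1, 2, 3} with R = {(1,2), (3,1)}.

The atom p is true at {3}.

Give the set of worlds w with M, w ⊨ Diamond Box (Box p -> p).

{1}

1: successors {2}; Box (Box p -> p) there: 2:T. ✓
2: no successors, so Diamond Box (Box p -> p) fails. ✗
3: successors {1}; Box (Box p -> p) there: 1:F. ✗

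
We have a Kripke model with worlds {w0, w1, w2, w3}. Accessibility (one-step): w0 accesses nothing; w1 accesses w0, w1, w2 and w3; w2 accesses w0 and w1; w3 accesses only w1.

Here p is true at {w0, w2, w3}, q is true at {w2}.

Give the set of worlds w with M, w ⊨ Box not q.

{w0, w2, w3}

w0: no successors, so Box not q holds vacuously. ✓
w1: successors {w0, w1, w2, w3}; not q there: w0:T, w1:T, w2:F, w3:T. ✗
w2: successors {w0, w1}; not q there: w0:T, w1:T. ✓
w3: successors {w1}; not q there: w1:T. ✓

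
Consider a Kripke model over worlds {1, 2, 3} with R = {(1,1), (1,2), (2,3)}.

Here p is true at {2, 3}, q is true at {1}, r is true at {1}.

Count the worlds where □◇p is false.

1

1: successors {1, 2}; ◇p there: 1:T, 2:T. ✓
2: successors {3}; ◇p there: 3:F. ✗
3: no successors, so □◇p holds vacuously. ✓
Satisfying worlds: {1, 3}.
So □◇p fails at the other 1 world.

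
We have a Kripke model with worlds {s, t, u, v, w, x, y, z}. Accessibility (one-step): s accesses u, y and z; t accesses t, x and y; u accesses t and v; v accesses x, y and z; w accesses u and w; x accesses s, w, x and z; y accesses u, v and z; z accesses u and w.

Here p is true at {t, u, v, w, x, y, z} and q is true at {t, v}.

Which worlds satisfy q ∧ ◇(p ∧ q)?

{t}

s: q is F, ◇(p ∧ q) is F. ✗
t: q is T, ◇(p ∧ q) is T. ✓
u: q is F, ◇(p ∧ q) is T. ✗
v: q is T, ◇(p ∧ q) is F. ✗
w: q is F, ◇(p ∧ q) is F. ✗
x: q is F, ◇(p ∧ q) is F. ✗
y: q is F, ◇(p ∧ q) is T. ✗
z: q is F, ◇(p ∧ q) is F. ✗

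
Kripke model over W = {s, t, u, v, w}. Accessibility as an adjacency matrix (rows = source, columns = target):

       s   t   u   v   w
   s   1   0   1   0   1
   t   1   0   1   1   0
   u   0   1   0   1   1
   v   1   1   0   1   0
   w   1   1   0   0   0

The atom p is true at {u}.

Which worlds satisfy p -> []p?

s: p is F, []p is F. ✓
t: p is F, []p is F. ✓
u: p is T, []p is F. ✗
v: p is F, []p is F. ✓
w: p is F, []p is F. ✓

{s, t, v, w}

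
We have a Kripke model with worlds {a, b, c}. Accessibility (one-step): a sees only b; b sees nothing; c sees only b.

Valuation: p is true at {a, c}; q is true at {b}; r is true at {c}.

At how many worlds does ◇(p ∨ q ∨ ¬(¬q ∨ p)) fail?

1

a: successors {b}; p ∨ q ∨ ¬(¬q ∨ p) there: b:T. ✓
b: no successors, so ◇(p ∨ q ∨ ¬(¬q ∨ p)) fails. ✗
c: successors {b}; p ∨ q ∨ ¬(¬q ∨ p) there: b:T. ✓
Satisfying worlds: {a, c}.
So ◇(p ∨ q ∨ ¬(¬q ∨ p)) fails at the other 1 world.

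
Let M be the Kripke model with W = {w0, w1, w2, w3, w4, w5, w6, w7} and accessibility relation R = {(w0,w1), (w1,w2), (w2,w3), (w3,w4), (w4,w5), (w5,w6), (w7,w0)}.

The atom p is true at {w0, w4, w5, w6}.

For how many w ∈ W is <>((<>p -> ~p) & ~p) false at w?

w0: successors {w1}; (<>p -> ~p) & ~p there: w1:T. ✓
w1: successors {w2}; (<>p -> ~p) & ~p there: w2:T. ✓
w2: successors {w3}; (<>p -> ~p) & ~p there: w3:T. ✓
w3: successors {w4}; (<>p -> ~p) & ~p there: w4:F. ✗
w4: successors {w5}; (<>p -> ~p) & ~p there: w5:F. ✗
w5: successors {w6}; (<>p -> ~p) & ~p there: w6:F. ✗
w6: no successors, so <>((<>p -> ~p) & ~p) fails. ✗
w7: successors {w0}; (<>p -> ~p) & ~p there: w0:F. ✗
Satisfying worlds: {w0, w1, w2}.
So <>((<>p -> ~p) & ~p) fails at the other 5 worlds.

5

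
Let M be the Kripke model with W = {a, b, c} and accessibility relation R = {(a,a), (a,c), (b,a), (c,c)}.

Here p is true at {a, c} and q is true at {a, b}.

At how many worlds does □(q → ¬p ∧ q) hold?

1

a: successors {a, c}; q → ¬p ∧ q there: a:F, c:T. ✗
b: successors {a}; q → ¬p ∧ q there: a:F. ✗
c: successors {c}; q → ¬p ∧ q there: c:T. ✓
Satisfying worlds: {c}.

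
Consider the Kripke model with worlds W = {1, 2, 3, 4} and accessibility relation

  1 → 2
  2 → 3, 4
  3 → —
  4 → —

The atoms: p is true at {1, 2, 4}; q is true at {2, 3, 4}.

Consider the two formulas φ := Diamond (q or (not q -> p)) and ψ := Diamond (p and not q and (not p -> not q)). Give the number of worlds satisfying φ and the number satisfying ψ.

2 and 0

For Diamond (q or (not q -> p)):
1: successors {2}; q or (not q -> p) there: 2:T. ✓
2: successors {3, 4}; q or (not q -> p) there: 3:T, 4:T. ✓
3: no successors, so Diamond (q or (not q -> p)) fails. ✗
4: no successors, so Diamond (q or (not q -> p)) fails. ✗
— 2 worlds.
For Diamond (p and not q and (not p -> not q)):
1: successors {2}; p and not q and (not p -> not q) there: 2:F. ✗
2: successors {3, 4}; p and not q and (not p -> not q) there: 3:F, 4:F. ✗
3: no successors, so Diamond (p and not q and (not p -> not q)) fails. ✗
4: no successors, so Diamond (p and not q and (not p -> not q)) fails. ✗
— 0 worlds.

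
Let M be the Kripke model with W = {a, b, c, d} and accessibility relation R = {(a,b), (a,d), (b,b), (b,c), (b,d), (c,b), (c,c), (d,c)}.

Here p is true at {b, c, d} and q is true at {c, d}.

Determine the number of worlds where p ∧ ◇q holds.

3

a: p is F, ◇q is T. ✗
b: p is T, ◇q is T. ✓
c: p is T, ◇q is T. ✓
d: p is T, ◇q is T. ✓
Satisfying worlds: {b, c, d}.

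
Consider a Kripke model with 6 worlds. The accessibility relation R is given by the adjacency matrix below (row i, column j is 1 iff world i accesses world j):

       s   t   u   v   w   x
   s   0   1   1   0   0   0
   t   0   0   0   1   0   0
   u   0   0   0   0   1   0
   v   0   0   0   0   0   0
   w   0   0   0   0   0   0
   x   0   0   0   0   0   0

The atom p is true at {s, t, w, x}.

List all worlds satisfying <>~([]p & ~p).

{s, u}

s: successors {t, u}; ~([]p & ~p) there: t:T, u:F. ✓
t: successors {v}; ~([]p & ~p) there: v:F. ✗
u: successors {w}; ~([]p & ~p) there: w:T. ✓
v: no successors, so <>~([]p & ~p) fails. ✗
w: no successors, so <>~([]p & ~p) fails. ✗
x: no successors, so <>~([]p & ~p) fails. ✗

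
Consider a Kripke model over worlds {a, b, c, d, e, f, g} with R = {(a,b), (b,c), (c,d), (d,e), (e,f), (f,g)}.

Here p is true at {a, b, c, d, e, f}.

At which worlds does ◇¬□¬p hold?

a: successors {b}; ¬□¬p there: b:T. ✓
b: successors {c}; ¬□¬p there: c:T. ✓
c: successors {d}; ¬□¬p there: d:T. ✓
d: successors {e}; ¬□¬p there: e:T. ✓
e: successors {f}; ¬□¬p there: f:F. ✗
f: successors {g}; ¬□¬p there: g:F. ✗
g: no successors, so ◇¬□¬p fails. ✗

{a, b, c, d}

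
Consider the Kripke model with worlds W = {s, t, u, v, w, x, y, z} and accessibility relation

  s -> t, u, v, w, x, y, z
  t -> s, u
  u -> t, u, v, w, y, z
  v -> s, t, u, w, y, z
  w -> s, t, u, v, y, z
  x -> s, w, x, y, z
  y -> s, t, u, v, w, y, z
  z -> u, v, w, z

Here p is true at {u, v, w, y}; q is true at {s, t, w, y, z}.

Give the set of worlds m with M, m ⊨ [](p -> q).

{x}

s: successors {t, u, v, w, x, y, z}; p -> q there: t:T, u:F, v:F, w:T, x:T, y:T, z:T. ✗
t: successors {s, u}; p -> q there: s:T, u:F. ✗
u: successors {t, u, v, w, y, z}; p -> q there: t:T, u:F, v:F, w:T, y:T, z:T. ✗
v: successors {s, t, u, w, y, z}; p -> q there: s:T, t:T, u:F, w:T, y:T, z:T. ✗
w: successors {s, t, u, v, y, z}; p -> q there: s:T, t:T, u:F, v:F, y:T, z:T. ✗
x: successors {s, w, x, y, z}; p -> q there: s:T, w:T, x:T, y:T, z:T. ✓
y: successors {s, t, u, v, w, y, z}; p -> q there: s:T, t:T, u:F, v:F, w:T, y:T, z:T. ✗
z: successors {u, v, w, z}; p -> q there: u:F, v:F, w:T, z:T. ✗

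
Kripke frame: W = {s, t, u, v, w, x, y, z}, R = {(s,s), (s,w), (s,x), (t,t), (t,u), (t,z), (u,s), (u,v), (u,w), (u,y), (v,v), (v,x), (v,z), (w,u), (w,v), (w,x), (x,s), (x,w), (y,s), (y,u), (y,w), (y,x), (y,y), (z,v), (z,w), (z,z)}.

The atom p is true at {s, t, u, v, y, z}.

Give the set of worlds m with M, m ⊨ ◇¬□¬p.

{s, t, u, v, w, x, y, z}

s: successors {s, w, x}; ¬□¬p there: s:T, w:T, x:T. ✓
t: successors {t, u, z}; ¬□¬p there: t:T, u:T, z:T. ✓
u: successors {s, v, w, y}; ¬□¬p there: s:T, v:T, w:T, y:T. ✓
v: successors {v, x, z}; ¬□¬p there: v:T, x:T, z:T. ✓
w: successors {u, v, x}; ¬□¬p there: u:T, v:T, x:T. ✓
x: successors {s, w}; ¬□¬p there: s:T, w:T. ✓
y: successors {s, u, w, x, y}; ¬□¬p there: s:T, u:T, w:T, x:T, y:T. ✓
z: successors {v, w, z}; ¬□¬p there: v:T, w:T, z:T. ✓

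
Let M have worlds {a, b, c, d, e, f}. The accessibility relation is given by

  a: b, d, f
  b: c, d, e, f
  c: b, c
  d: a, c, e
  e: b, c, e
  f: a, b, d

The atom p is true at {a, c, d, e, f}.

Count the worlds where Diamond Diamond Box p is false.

a: successors {b, d, f}; Diamond Box p there: b:T, d:F, f:T. ✓
b: successors {c, d, e, f}; Diamond Box p there: c:T, d:F, e:T, f:T. ✓
c: successors {b, c}; Diamond Box p there: b:T, c:T. ✓
d: successors {a, c, e}; Diamond Box p there: a:T, c:T, e:T. ✓
e: successors {b, c, e}; Diamond Box p there: b:T, c:T, e:T. ✓
f: successors {a, b, d}; Diamond Box p there: a:T, b:T, d:F. ✓
Satisfying worlds: {a, b, c, d, e, f}.
So Diamond Diamond Box p fails at the other 0 worlds.

0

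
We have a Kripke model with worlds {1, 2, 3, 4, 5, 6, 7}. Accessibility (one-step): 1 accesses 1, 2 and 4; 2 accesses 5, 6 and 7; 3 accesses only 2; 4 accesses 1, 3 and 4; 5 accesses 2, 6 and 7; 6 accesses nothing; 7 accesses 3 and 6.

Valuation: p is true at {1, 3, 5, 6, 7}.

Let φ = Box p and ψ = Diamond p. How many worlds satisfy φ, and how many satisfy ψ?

3 and 5

For Box p:
1: successors {1, 2, 4}; p there: 1:T, 2:F, 4:F. ✗
2: successors {5, 6, 7}; p there: 5:T, 6:T, 7:T. ✓
3: successors {2}; p there: 2:F. ✗
4: successors {1, 3, 4}; p there: 1:T, 3:T, 4:F. ✗
5: successors {2, 6, 7}; p there: 2:F, 6:T, 7:T. ✗
6: no successors, so Box p holds vacuously. ✓
7: successors {3, 6}; p there: 3:T, 6:T. ✓
— 3 worlds.
For Diamond p:
1: successors {1, 2, 4}; p there: 1:T, 2:F, 4:F. ✓
2: successors {5, 6, 7}; p there: 5:T, 6:T, 7:T. ✓
3: successors {2}; p there: 2:F. ✗
4: successors {1, 3, 4}; p there: 1:T, 3:T, 4:F. ✓
5: successors {2, 6, 7}; p there: 2:F, 6:T, 7:T. ✓
6: no successors, so Diamond p fails. ✗
7: successors {3, 6}; p there: 3:T, 6:T. ✓
— 5 worlds.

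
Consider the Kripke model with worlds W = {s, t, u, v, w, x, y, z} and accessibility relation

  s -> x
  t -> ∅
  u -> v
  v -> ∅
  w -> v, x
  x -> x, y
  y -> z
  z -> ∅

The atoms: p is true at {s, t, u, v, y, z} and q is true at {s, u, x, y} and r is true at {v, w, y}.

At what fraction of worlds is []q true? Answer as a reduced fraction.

5/8

s: successors {x}; q there: x:T. ✓
t: no successors, so []q holds vacuously. ✓
u: successors {v}; q there: v:F. ✗
v: no successors, so []q holds vacuously. ✓
w: successors {v, x}; q there: v:F, x:T. ✗
x: successors {x, y}; q there: x:T, y:T. ✓
y: successors {z}; q there: z:F. ✗
z: no successors, so []q holds vacuously. ✓
That's 5 of 8 worlds, so 5/8.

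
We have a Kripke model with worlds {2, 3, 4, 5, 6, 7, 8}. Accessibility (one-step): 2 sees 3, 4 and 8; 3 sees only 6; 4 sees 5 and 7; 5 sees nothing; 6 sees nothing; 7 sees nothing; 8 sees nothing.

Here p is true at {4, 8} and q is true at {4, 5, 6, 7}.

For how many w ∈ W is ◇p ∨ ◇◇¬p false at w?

6

2: ◇p is T, ◇◇¬p is T. ✓
3: ◇p is F, ◇◇¬p is F. ✗
4: ◇p is F, ◇◇¬p is F. ✗
5: ◇p is F, ◇◇¬p is F. ✗
6: ◇p is F, ◇◇¬p is F. ✗
7: ◇p is F, ◇◇¬p is F. ✗
8: ◇p is F, ◇◇¬p is F. ✗
Satisfying worlds: {2}.
So ◇p ∨ ◇◇¬p fails at the other 6 worlds.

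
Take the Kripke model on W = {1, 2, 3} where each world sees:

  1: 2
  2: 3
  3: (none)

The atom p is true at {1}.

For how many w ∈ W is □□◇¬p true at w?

2

1: successors {2}; □◇¬p there: 2:F. ✗
2: successors {3}; □◇¬p there: 3:T. ✓
3: no successors, so □□◇¬p holds vacuously. ✓
Satisfying worlds: {2, 3}.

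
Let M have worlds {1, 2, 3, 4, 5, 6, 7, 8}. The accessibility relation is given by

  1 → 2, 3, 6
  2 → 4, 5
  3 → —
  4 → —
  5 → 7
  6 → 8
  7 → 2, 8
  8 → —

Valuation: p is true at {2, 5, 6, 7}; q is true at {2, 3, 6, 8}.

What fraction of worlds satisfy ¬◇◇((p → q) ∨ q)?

5/8

1: ◇◇((p → q) ∨ q) is T. ✗
2: ◇◇((p → q) ∨ q) is F. ✓
3: ◇◇((p → q) ∨ q) is F. ✓
4: ◇◇((p → q) ∨ q) is F. ✓
5: ◇◇((p → q) ∨ q) is T. ✗
6: ◇◇((p → q) ∨ q) is F. ✓
7: ◇◇((p → q) ∨ q) is T. ✗
8: ◇◇((p → q) ∨ q) is F. ✓
That's 5 of 8 worlds, so 5/8.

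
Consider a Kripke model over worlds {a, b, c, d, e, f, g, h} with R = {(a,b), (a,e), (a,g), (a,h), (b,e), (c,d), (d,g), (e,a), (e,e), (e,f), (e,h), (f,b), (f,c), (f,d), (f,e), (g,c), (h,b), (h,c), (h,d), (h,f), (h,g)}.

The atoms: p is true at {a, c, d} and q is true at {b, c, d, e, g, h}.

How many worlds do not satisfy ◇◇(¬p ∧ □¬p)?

a: successors {b, e, g, h}; ◇(¬p ∧ □¬p) there: b:F, e:F, g:F, h:T. ✓
b: successors {e}; ◇(¬p ∧ □¬p) there: e:F. ✗
c: successors {d}; ◇(¬p ∧ □¬p) there: d:F. ✗
d: successors {g}; ◇(¬p ∧ □¬p) there: g:F. ✗
e: successors {a, e, f, h}; ◇(¬p ∧ □¬p) there: a:T, e:F, f:T, h:T. ✓
f: successors {b, c, d, e}; ◇(¬p ∧ □¬p) there: b:F, c:F, d:F, e:F. ✗
g: successors {c}; ◇(¬p ∧ □¬p) there: c:F. ✗
h: successors {b, c, d, f, g}; ◇(¬p ∧ □¬p) there: b:F, c:F, d:F, f:T, g:F. ✓
Satisfying worlds: {a, e, h}.
So ◇◇(¬p ∧ □¬p) fails at the other 5 worlds.

5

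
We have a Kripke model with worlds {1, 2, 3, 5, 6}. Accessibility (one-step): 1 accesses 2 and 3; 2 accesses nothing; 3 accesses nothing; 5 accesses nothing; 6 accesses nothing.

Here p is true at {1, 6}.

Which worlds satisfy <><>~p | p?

1: <><>~p is F, p is T. ✓
2: <><>~p is F, p is F. ✗
3: <><>~p is F, p is F. ✗
5: <><>~p is F, p is F. ✗
6: <><>~p is F, p is T. ✓

{1, 6}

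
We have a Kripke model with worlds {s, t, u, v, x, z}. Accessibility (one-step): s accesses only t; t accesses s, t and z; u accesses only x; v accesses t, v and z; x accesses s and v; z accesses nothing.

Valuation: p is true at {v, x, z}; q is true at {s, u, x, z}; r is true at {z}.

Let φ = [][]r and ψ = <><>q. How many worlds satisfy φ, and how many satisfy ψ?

1 and 5

For [][]r:
s: successors {t}; []r there: t:F. ✗
t: successors {s, t, z}; []r there: s:F, t:F, z:T. ✗
u: successors {x}; []r there: x:F. ✗
v: successors {t, v, z}; []r there: t:F, v:F, z:T. ✗
x: successors {s, v}; []r there: s:F, v:F. ✗
z: no successors, so [][]r holds vacuously. ✓
— 1 world.
For <><>q:
s: successors {t}; <>q there: t:T. ✓
t: successors {s, t, z}; <>q there: s:F, t:T, z:F. ✓
u: successors {x}; <>q there: x:T. ✓
v: successors {t, v, z}; <>q there: t:T, v:T, z:F. ✓
x: successors {s, v}; <>q there: s:F, v:T. ✓
z: no successors, so <><>q fails. ✗
— 5 worlds.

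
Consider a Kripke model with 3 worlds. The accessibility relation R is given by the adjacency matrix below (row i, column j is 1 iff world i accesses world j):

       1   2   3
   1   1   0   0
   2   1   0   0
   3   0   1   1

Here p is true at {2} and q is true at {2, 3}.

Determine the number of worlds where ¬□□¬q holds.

1: □□¬q is T. ✗
2: □□¬q is T. ✗
3: □□¬q is F. ✓
Satisfying worlds: {3}.

1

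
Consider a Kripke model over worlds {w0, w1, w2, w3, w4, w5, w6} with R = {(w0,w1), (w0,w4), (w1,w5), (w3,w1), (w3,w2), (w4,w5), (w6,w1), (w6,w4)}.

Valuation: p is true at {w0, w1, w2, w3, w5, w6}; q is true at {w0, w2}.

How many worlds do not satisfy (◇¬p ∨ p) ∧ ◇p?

3

w0: ◇¬p ∨ p is T, ◇p is T. ✓
w1: ◇¬p ∨ p is T, ◇p is T. ✓
w2: ◇¬p ∨ p is T, ◇p is F. ✗
w3: ◇¬p ∨ p is T, ◇p is T. ✓
w4: ◇¬p ∨ p is F, ◇p is T. ✗
w5: ◇¬p ∨ p is T, ◇p is F. ✗
w6: ◇¬p ∨ p is T, ◇p is T. ✓
Satisfying worlds: {w0, w1, w3, w6}.
So (◇¬p ∨ p) ∧ ◇p fails at the other 3 worlds.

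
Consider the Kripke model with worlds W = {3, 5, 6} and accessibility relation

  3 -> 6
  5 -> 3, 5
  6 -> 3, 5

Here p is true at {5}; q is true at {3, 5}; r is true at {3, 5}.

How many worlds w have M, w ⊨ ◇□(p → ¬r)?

3: successors {6}; □(p → ¬r) there: 6:F. ✗
5: successors {3, 5}; □(p → ¬r) there: 3:T, 5:F. ✓
6: successors {3, 5}; □(p → ¬r) there: 3:T, 5:F. ✓
Satisfying worlds: {5, 6}.

2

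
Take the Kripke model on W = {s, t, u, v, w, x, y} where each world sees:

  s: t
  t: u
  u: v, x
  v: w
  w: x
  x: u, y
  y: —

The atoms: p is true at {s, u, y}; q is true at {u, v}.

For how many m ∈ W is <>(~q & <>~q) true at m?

3

s: successors {t}; ~q & <>~q there: t:F. ✗
t: successors {u}; ~q & <>~q there: u:F. ✗
u: successors {v, x}; ~q & <>~q there: v:F, x:T. ✓
v: successors {w}; ~q & <>~q there: w:T. ✓
w: successors {x}; ~q & <>~q there: x:T. ✓
x: successors {u, y}; ~q & <>~q there: u:F, y:F. ✗
y: no successors, so <>(~q & <>~q) fails. ✗
Satisfying worlds: {u, v, w}.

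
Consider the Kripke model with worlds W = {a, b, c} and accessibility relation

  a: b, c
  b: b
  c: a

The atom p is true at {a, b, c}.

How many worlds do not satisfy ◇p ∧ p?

a: ◇p is T, p is T. ✓
b: ◇p is T, p is T. ✓
c: ◇p is T, p is T. ✓
Satisfying worlds: {a, b, c}.
So ◇p ∧ p fails at the other 0 worlds.

0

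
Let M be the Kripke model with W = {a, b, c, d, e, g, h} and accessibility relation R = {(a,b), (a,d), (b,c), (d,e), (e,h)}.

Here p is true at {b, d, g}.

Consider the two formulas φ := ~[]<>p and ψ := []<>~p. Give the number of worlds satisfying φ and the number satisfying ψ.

4 and 5

For ~[]<>p:
a: []<>p is F. ✓
b: []<>p is F. ✓
c: []<>p is T. ✗
d: []<>p is F. ✓
e: []<>p is F. ✓
g: []<>p is T. ✗
h: []<>p is T. ✗
— 4 worlds.
For []<>~p:
a: successors {b, d}; <>~p there: b:T, d:T. ✓
b: successors {c}; <>~p there: c:F. ✗
c: no successors, so []<>~p holds vacuously. ✓
d: successors {e}; <>~p there: e:T. ✓
e: successors {h}; <>~p there: h:F. ✗
g: no successors, so []<>~p holds vacuously. ✓
h: no successors, so []<>~p holds vacuously. ✓
— 5 worlds.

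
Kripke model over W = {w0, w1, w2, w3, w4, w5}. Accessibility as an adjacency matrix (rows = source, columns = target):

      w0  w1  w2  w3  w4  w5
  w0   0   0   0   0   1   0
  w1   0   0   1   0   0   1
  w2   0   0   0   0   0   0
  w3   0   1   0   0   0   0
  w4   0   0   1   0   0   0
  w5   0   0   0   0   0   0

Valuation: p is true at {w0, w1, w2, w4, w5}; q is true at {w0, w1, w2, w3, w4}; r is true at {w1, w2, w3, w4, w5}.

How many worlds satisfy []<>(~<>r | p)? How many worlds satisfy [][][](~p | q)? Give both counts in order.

4 and 6

For []<>(~<>r | p):
w0: successors {w4}; <>(~<>r | p) there: w4:T. ✓
w1: successors {w2, w5}; <>(~<>r | p) there: w2:F, w5:F. ✗
w2: no successors, so []<>(~<>r | p) holds vacuously. ✓
w3: successors {w1}; <>(~<>r | p) there: w1:T. ✓
w4: successors {w2}; <>(~<>r | p) there: w2:F. ✗
w5: no successors, so []<>(~<>r | p) holds vacuously. ✓
— 4 worlds.
For [][][](~p | q):
w0: successors {w4}; [][](~p | q) there: w4:T. ✓
w1: successors {w2, w5}; [][](~p | q) there: w2:T, w5:T. ✓
w2: no successors, so [][][](~p | q) holds vacuously. ✓
w3: successors {w1}; [][](~p | q) there: w1:T. ✓
w4: successors {w2}; [][](~p | q) there: w2:T. ✓
w5: no successors, so [][][](~p | q) holds vacuously. ✓
— 6 worlds.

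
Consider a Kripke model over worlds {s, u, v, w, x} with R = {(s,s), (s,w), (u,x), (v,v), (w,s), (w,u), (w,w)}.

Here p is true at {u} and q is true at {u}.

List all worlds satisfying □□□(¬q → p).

{u, x}

s: successors {s, w}; □□(¬q → p) there: s:F, w:F. ✗
u: successors {x}; □□(¬q → p) there: x:T. ✓
v: successors {v}; □□(¬q → p) there: v:F. ✗
w: successors {s, u, w}; □□(¬q → p) there: s:F, u:T, w:F. ✗
x: no successors, so □□□(¬q → p) holds vacuously. ✓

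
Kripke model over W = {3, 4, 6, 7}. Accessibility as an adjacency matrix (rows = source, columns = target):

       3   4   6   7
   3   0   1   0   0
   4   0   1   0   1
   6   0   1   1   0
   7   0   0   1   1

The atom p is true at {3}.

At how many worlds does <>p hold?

3: successors {4}; p there: 4:F. ✗
4: successors {4, 7}; p there: 4:F, 7:F. ✗
6: successors {4, 6}; p there: 4:F, 6:F. ✗
7: successors {6, 7}; p there: 6:F, 7:F. ✗
Satisfying worlds: ∅.

0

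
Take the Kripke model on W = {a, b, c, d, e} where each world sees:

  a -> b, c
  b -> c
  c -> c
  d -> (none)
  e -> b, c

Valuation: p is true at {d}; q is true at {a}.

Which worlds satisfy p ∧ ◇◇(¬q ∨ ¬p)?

a: p is F, ◇◇(¬q ∨ ¬p) is T. ✗
b: p is F, ◇◇(¬q ∨ ¬p) is T. ✗
c: p is F, ◇◇(¬q ∨ ¬p) is T. ✗
d: p is T, ◇◇(¬q ∨ ¬p) is F. ✗
e: p is F, ◇◇(¬q ∨ ¬p) is T. ✗

∅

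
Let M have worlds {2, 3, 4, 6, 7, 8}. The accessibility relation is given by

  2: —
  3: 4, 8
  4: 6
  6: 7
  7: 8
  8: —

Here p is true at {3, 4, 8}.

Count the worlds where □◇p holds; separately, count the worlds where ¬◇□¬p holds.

For □◇p:
2: no successors, so □◇p holds vacuously. ✓
3: successors {4, 8}; ◇p there: 4:F, 8:F. ✗
4: successors {6}; ◇p there: 6:F. ✗
6: successors {7}; ◇p there: 7:T. ✓
7: successors {8}; ◇p there: 8:F. ✗
8: no successors, so □◇p holds vacuously. ✓
— 3 worlds.
For ¬◇□¬p:
2: ◇□¬p is F. ✓
3: ◇□¬p is T. ✗
4: ◇□¬p is T. ✗
6: ◇□¬p is F. ✓
7: ◇□¬p is T. ✗
8: ◇□¬p is F. ✓
— 3 worlds.

3 and 3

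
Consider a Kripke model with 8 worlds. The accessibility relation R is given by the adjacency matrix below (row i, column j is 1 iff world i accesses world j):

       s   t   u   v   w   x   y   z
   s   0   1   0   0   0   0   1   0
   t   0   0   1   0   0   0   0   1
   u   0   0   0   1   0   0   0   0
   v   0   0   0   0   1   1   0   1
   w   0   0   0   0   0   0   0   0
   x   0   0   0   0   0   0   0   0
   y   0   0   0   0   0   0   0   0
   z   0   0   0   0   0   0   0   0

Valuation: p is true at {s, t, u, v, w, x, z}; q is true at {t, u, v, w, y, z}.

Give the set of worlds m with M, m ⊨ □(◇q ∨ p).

s: successors {t, y}; ◇q ∨ p there: t:T, y:F. ✗
t: successors {u, z}; ◇q ∨ p there: u:T, z:T. ✓
u: successors {v}; ◇q ∨ p there: v:T. ✓
v: successors {w, x, z}; ◇q ∨ p there: w:T, x:T, z:T. ✓
w: no successors, so □(◇q ∨ p) holds vacuously. ✓
x: no successors, so □(◇q ∨ p) holds vacuously. ✓
y: no successors, so □(◇q ∨ p) holds vacuously. ✓
z: no successors, so □(◇q ∨ p) holds vacuously. ✓

{t, u, v, w, x, y, z}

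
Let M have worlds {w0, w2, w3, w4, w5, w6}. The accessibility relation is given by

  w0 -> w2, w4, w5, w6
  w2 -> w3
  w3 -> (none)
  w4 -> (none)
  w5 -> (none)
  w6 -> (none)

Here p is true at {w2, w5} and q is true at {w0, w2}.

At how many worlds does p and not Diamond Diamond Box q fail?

w0: p is F, not Diamond Diamond Box q is F. ✗
w2: p is T, not Diamond Diamond Box q is T. ✓
w3: p is F, not Diamond Diamond Box q is T. ✗
w4: p is F, not Diamond Diamond Box q is T. ✗
w5: p is T, not Diamond Diamond Box q is T. ✓
w6: p is F, not Diamond Diamond Box q is T. ✗
Satisfying worlds: {w2, w5}.
So p and not Diamond Diamond Box q fails at the other 4 worlds.

4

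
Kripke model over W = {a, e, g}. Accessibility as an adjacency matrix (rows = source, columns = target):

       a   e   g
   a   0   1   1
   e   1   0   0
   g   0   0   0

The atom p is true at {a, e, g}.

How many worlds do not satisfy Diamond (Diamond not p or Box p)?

1

a: successors {e, g}; Diamond not p or Box p there: e:T, g:T. ✓
e: successors {a}; Diamond not p or Box p there: a:T. ✓
g: no successors, so Diamond (Diamond not p or Box p) fails. ✗
Satisfying worlds: {a, e}.
So Diamond (Diamond not p or Box p) fails at the other 1 world.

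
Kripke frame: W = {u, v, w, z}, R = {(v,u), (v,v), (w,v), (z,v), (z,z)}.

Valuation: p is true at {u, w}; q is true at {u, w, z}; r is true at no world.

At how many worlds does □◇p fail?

u: no successors, so □◇p holds vacuously. ✓
v: successors {u, v}; ◇p there: u:F, v:T. ✗
w: successors {v}; ◇p there: v:T. ✓
z: successors {v, z}; ◇p there: v:T, z:F. ✗
Satisfying worlds: {u, w}.
So □◇p fails at the other 2 worlds.

2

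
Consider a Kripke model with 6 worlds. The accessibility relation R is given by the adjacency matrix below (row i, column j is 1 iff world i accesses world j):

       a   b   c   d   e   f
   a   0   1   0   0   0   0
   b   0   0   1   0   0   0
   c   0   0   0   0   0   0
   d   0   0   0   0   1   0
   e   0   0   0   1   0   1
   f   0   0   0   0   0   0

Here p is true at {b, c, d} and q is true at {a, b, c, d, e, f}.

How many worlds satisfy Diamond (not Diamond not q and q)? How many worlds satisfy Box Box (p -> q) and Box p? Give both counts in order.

4 and 4

For Diamond (not Diamond not q and q):
a: successors {b}; not Diamond not q and q there: b:T. ✓
b: successors {c}; not Diamond not q and q there: c:T. ✓
c: no successors, so Diamond (not Diamond not q and q) fails. ✗
d: successors {e}; not Diamond not q and q there: e:T. ✓
e: successors {d, f}; not Diamond not q and q there: d:T, f:T. ✓
f: no successors, so Diamond (not Diamond not q and q) fails. ✗
— 4 worlds.
For Box Box (p -> q) and Box p:
a: Box Box (p -> q) is T, Box p is T. ✓
b: Box Box (p -> q) is T, Box p is T. ✓
c: Box Box (p -> q) is T, Box p is T. ✓
d: Box Box (p -> q) is T, Box p is F. ✗
e: Box Box (p -> q) is T, Box p is F. ✗
f: Box Box (p -> q) is T, Box p is T. ✓
— 4 worlds.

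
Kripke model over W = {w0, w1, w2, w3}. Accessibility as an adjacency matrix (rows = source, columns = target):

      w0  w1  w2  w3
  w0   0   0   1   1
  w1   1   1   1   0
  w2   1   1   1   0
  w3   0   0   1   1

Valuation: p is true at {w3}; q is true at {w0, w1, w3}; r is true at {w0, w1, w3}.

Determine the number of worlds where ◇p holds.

2

w0: successors {w2, w3}; p there: w2:F, w3:T. ✓
w1: successors {w0, w1, w2}; p there: w0:F, w1:F, w2:F. ✗
w2: successors {w0, w1, w2}; p there: w0:F, w1:F, w2:F. ✗
w3: successors {w2, w3}; p there: w2:F, w3:T. ✓
Satisfying worlds: {w0, w3}.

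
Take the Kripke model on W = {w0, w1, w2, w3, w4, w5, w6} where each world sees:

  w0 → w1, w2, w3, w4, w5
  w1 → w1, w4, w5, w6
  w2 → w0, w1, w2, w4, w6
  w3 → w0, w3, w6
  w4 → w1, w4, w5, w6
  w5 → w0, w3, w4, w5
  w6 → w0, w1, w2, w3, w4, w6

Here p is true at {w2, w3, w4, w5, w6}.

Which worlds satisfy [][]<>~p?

w0: successors {w1, w2, w3, w4, w5}; []<>~p there: w1:T, w2:T, w3:T, w4:T, w5:T. ✓
w1: successors {w1, w4, w5, w6}; []<>~p there: w1:T, w4:T, w5:T, w6:T. ✓
w2: successors {w0, w1, w2, w4, w6}; []<>~p there: w0:T, w1:T, w2:T, w4:T, w6:T. ✓
w3: successors {w0, w3, w6}; []<>~p there: w0:T, w3:T, w6:T. ✓
w4: successors {w1, w4, w5, w6}; []<>~p there: w1:T, w4:T, w5:T, w6:T. ✓
w5: successors {w0, w3, w4, w5}; []<>~p there: w0:T, w3:T, w4:T, w5:T. ✓
w6: successors {w0, w1, w2, w3, w4, w6}; []<>~p there: w0:T, w1:T, w2:T, w3:T, w4:T, w6:T. ✓

{w0, w1, w2, w3, w4, w5, w6}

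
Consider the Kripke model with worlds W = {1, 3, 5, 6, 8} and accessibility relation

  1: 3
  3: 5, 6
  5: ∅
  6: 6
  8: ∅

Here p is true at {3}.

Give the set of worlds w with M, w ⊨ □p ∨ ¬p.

{1, 5, 6, 8}

1: □p is T, ¬p is T. ✓
3: □p is F, ¬p is F. ✗
5: □p is T, ¬p is T. ✓
6: □p is F, ¬p is T. ✓
8: □p is T, ¬p is T. ✓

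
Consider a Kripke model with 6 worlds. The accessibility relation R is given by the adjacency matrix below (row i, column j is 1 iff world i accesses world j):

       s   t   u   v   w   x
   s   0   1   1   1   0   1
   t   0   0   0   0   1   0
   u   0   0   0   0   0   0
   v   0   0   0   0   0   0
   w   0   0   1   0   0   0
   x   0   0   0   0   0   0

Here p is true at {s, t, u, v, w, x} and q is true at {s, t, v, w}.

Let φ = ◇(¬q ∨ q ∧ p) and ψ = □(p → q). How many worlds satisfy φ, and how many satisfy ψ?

For ◇(¬q ∨ q ∧ p):
s: successors {t, u, v, x}; ¬q ∨ q ∧ p there: t:T, u:T, v:T, x:T. ✓
t: successors {w}; ¬q ∨ q ∧ p there: w:T. ✓
u: no successors, so ◇(¬q ∨ q ∧ p) fails. ✗
v: no successors, so ◇(¬q ∨ q ∧ p) fails. ✗
w: successors {u}; ¬q ∨ q ∧ p there: u:T. ✓
x: no successors, so ◇(¬q ∨ q ∧ p) fails. ✗
— 3 worlds.
For □(p → q):
s: successors {t, u, v, x}; p → q there: t:T, u:F, v:T, x:F. ✗
t: successors {w}; p → q there: w:T. ✓
u: no successors, so □(p → q) holds vacuously. ✓
v: no successors, so □(p → q) holds vacuously. ✓
w: successors {u}; p → q there: u:F. ✗
x: no successors, so □(p → q) holds vacuously. ✓
— 4 worlds.

3 and 4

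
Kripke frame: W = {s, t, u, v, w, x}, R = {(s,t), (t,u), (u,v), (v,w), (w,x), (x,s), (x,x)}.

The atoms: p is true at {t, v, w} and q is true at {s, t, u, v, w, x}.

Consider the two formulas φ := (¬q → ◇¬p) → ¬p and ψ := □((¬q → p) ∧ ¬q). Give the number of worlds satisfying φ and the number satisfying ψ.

3 and 0

For (¬q → ◇¬p) → ¬p:
s: ¬q → ◇¬p is T, ¬p is T. ✓
t: ¬q → ◇¬p is T, ¬p is F. ✗
u: ¬q → ◇¬p is T, ¬p is T. ✓
v: ¬q → ◇¬p is T, ¬p is F. ✗
w: ¬q → ◇¬p is T, ¬p is F. ✗
x: ¬q → ◇¬p is T, ¬p is T. ✓
— 3 worlds.
For □((¬q → p) ∧ ¬q):
s: successors {t}; (¬q → p) ∧ ¬q there: t:F. ✗
t: successors {u}; (¬q → p) ∧ ¬q there: u:F. ✗
u: successors {v}; (¬q → p) ∧ ¬q there: v:F. ✗
v: successors {w}; (¬q → p) ∧ ¬q there: w:F. ✗
w: successors {x}; (¬q → p) ∧ ¬q there: x:F. ✗
x: successors {s, x}; (¬q → p) ∧ ¬q there: s:F, x:F. ✗
— 0 worlds.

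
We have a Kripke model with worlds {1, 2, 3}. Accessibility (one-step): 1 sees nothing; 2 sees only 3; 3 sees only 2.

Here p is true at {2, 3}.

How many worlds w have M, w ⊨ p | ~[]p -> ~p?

1: p | ~[]p is F, ~p is T. ✓
2: p | ~[]p is T, ~p is F. ✗
3: p | ~[]p is T, ~p is F. ✗
Satisfying worlds: {1}.

1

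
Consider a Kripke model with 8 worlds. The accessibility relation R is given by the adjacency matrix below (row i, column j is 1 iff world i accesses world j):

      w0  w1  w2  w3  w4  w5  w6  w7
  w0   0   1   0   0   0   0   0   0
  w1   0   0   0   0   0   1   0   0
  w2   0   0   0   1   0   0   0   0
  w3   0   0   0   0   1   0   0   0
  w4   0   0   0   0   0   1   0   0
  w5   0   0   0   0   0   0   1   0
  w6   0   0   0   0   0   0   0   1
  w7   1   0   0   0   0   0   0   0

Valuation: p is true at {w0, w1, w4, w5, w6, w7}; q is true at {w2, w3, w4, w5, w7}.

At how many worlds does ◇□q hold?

w0: successors {w1}; □q there: w1:T. ✓
w1: successors {w5}; □q there: w5:F. ✗
w2: successors {w3}; □q there: w3:T. ✓
w3: successors {w4}; □q there: w4:T. ✓
w4: successors {w5}; □q there: w5:F. ✗
w5: successors {w6}; □q there: w6:T. ✓
w6: successors {w7}; □q there: w7:F. ✗
w7: successors {w0}; □q there: w0:F. ✗
Satisfying worlds: {w0, w2, w3, w5}.

4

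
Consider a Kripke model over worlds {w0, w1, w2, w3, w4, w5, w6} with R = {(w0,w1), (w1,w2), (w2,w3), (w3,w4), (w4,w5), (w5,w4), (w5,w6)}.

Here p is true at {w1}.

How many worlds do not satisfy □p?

w0: successors {w1}; p there: w1:T. ✓
w1: successors {w2}; p there: w2:F. ✗
w2: successors {w3}; p there: w3:F. ✗
w3: successors {w4}; p there: w4:F. ✗
w4: successors {w5}; p there: w5:F. ✗
w5: successors {w4, w6}; p there: w4:F, w6:F. ✗
w6: no successors, so □p holds vacuously. ✓
Satisfying worlds: {w0, w6}.
So □p fails at the other 5 worlds.

5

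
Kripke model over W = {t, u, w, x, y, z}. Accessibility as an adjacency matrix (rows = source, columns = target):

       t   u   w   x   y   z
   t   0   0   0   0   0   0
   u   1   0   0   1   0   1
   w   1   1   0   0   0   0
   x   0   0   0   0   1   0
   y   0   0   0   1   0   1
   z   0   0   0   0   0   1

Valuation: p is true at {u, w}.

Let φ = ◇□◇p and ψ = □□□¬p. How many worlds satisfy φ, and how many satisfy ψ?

For ◇□◇p:
t: no successors, so ◇□◇p fails. ✗
u: successors {t, x, z}; □◇p there: t:T, x:F, z:F. ✓
w: successors {t, u}; □◇p there: t:T, u:F. ✓
x: successors {y}; □◇p there: y:F. ✗
y: successors {x, z}; □◇p there: x:F, z:F. ✗
z: successors {z}; □◇p there: z:F. ✗
— 2 worlds.
For □□□¬p:
t: no successors, so □□□¬p holds vacuously. ✓
u: successors {t, x, z}; □□¬p there: t:T, x:T, z:T. ✓
w: successors {t, u}; □□¬p there: t:T, u:T. ✓
x: successors {y}; □□¬p there: y:T. ✓
y: successors {x, z}; □□¬p there: x:T, z:T. ✓
z: successors {z}; □□¬p there: z:T. ✓
— 6 worlds.

2 and 6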